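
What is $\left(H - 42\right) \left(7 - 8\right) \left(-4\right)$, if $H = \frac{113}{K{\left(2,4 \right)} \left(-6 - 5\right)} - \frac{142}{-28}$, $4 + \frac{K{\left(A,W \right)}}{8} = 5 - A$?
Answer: $- \frac{21957}{154} \approx -142.58$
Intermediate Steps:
$K{\left(A,W \right)} = 8 - 8 A$ ($K{\left(A,W \right)} = -32 + 8 \left(5 - A\right) = -32 - \left(-40 + 8 A\right) = 8 - 8 A$)
$H = \frac{3915}{616}$ ($H = \frac{113}{\left(8 - 16\right) \left(-6 - 5\right)} - \frac{142}{-28} = \frac{113}{\left(8 - 16\right) \left(-11\right)} - - \frac{71}{14} = \frac{113}{\left(-8\right) \left(-11\right)} + \frac{71}{14} = \frac{113}{88} + \frac{71}{14} = \frac{3915}{616} \approx 6.3555$)
$\left(H - 42\right) \left(7 - 8\right) \left(-4\right) = \left(\frac{3915}{616} - 42\right) \left(7 - 8\right) \left(-4\right) = - \frac{21957 \left(7 - 8\right) \left(-4\right)}{616} = - \frac{21957 \left(\left(-1\right) \left(-4\right)\right)}{616} = \left(- \frac{21957}{616}\right) 4 = - \frac{21957}{154}$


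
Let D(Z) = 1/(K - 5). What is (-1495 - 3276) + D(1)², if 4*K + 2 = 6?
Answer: -76335/16 ≈ -4770.9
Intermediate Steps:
K = 1 (K = -½ + (¼)*6 = -½ + 3/2 = 1)
D(Z) = -¼ (D(Z) = 1/(1 - 5) = 1/(-4) = -¼)
(-1495 - 3276) + D(1)² = (-1495 - 3276) + (-¼)² = -4771 + 1/16 = -76335/16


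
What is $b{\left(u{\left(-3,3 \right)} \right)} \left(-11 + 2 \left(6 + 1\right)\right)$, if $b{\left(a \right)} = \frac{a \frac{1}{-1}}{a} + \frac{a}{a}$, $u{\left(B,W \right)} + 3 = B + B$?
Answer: $0$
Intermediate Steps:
$u{\left(B,W \right)} = -3 + 2 B$ ($u{\left(B,W \right)} = -3 + \left(B + B\right) = -3 + 2 B$)
$b{\left(a \right)} = 0$ ($b{\left(a \right)} = \frac{a \left(-1\right)}{a} + 1 = \frac{\left(-1\right) a}{a} + 1 = -1 + 1 = 0$)
$b{\left(u{\left(-3,3 \right)} \right)} \left(-11 + 2 \left(6 + 1\right)\right) = 0 \left(-11 + 2 \left(6 + 1\right)\right) = 0 \left(-11 + 2 \cdot 7\right) = 0 \left(-11 + 14\right) = 0 \cdot 3 = 0$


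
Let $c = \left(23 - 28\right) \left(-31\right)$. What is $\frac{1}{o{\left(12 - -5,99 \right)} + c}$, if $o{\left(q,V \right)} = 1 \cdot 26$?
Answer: $\frac{1}{181} \approx 0.0055249$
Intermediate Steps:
$c = 155$ ($c = \left(-5\right) \left(-31\right) = 155$)
$o{\left(q,V \right)} = 26$
$\frac{1}{o{\left(12 - -5,99 \right)} + c} = \frac{1}{26 + 155} = \frac{1}{181}$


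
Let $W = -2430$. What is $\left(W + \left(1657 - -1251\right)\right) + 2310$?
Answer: $2788$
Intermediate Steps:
$\left(W + \left(1657 - -1251\right)\right) + 2310 = \left(-2430 + \left(1657 - -1251\right)\right) + 2310 = \left(-2430 + \left(1657 + 1251\right)\right) + 2310 = \left(-2430 + 2908\right) + 2310 = 478 + 2310 = 2788$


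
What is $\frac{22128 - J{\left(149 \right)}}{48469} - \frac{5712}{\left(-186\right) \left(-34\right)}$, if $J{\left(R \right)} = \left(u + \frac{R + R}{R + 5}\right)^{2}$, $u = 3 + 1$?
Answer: $- \frac{3985805675}{8908553731} \approx -0.44741$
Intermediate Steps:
$u = 4$
$J{\left(R \right)} = \left(4 + \frac{2 R}{5 + R}\right)^{2}$ ($J{\left(R \right)} = \left(4 + \frac{R + R}{R + 5}\right)^{2} = \left(4 + \frac{2 R}{5 + R}\right)^{2}$)
$\frac{22128 - J{\left(149 \right)}}{48469} - \frac{5712}{\left(-186\right) \left(-34\right)} = \frac{22128 - \frac{4 \left(10 + 3 \cdot 149\right)^{2}}{\left(5 + 149\right)^{2}}}{48469} - \frac{5712}{\left(-186\right) \left(-34\right)} = \left(22128 - \frac{4 \left(10 + 447\right)^{2}}{23716}\right) \frac{1}{48469} - \frac{5712}{6324} = \left(22128 - 4 \cdot \frac{1}{23716} \cdot 457^{2}\right) \frac{1}{48469} - \frac{28}{31} = \left(22128 - 4 \cdot \frac{1}{23716} \cdot 208849\right) \frac{1}{48469} - \frac{28}{31} = \left(22128 - \frac{208849}{5929}\right) \frac{1}{48469} - \frac{28}{31} = \frac{130988063}{5929} \cdot \frac{1}{48469} - \frac{28}{31} = \frac{130988063}{287372701} - \frac{28}{31} = - \frac{3985805675}{8908553731}$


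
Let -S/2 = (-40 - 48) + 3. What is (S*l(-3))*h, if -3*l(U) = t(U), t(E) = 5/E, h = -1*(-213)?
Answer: 60350/3 ≈ 20117.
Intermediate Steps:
h = 213
S = 170 (S = -2*((-40 - 48) + 3) = -2*(-88 + 3) = -2*(-85) = 170)
l(U) = -5/(3*U)
(S*l(-3))*h = (170*(-5/3/(-3)))*213 = (170*(-5/3*(-⅓)))*213 = (170*(5/9))*213 = (850/9)*213 = 60350/3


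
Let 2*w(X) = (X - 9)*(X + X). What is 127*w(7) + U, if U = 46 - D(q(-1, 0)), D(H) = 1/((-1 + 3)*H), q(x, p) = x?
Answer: -3463/2 ≈ -1731.5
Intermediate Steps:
D(H) = 1/(2*H)
w(X) = X*(-9 + X) (w(X) = ((X - 9)*(X + X))/2 = ((-9 + X)*(2*X))/2 = (2*X*(-9 + X))/2 = X*(-9 + X))
U = 93/2 (U = 46 - 1/(2*(-1)) = 46 - (-1)/2 = 46 - 1*(-1/2) = 46 + 1/2 = 93/2 ≈ 46.500)
127*w(7) + U = 127*(7*(-9 + 7)) + 93/2 = 127*(7*(-2)) + 93/2 = 127*(-14) + 93/2 = -1778 + 93/2 = -3463/2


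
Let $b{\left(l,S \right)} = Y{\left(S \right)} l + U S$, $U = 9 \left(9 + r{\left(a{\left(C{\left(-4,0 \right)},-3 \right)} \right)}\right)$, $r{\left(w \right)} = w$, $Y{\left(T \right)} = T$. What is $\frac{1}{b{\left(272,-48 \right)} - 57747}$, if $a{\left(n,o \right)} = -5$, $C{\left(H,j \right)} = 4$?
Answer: $- \frac{1}{72531} \approx -1.3787 \cdot 10^{-5}$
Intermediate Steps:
$U = 36$ ($U = 9 \left(9 - 5\right) = 9 \cdot 4 = 36$)
$b{\left(l,S \right)} = 36 S + S l$ ($b{\left(l,S \right)} = S l + 36 S = 36 S + S l$)
$\frac{1}{b{\left(272,-48 \right)} - 57747} = \frac{1}{- 48 \left(36 + 272\right) - 57747} = \frac{1}{\left(-48\right) 308 - 57747} = \frac{1}{-14784 - 57747} = \frac{1}{-72531} = - \frac{1}{72531}$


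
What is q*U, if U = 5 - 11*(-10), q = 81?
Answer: 9315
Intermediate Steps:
U = 115 (U = 5 + 110 = 115)
q*U = 81*115 = 9315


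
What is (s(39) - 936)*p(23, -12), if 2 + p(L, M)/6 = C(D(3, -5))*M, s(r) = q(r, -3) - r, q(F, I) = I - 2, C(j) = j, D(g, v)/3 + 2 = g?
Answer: 223440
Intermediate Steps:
D(g, v) = -6 + 3*g
q(F, I) = -2 + I
s(r) = -5 - r (s(r) = (-2 - 3) - r = -5 - r)
p(L, M) = -12 + 18*M (p(L, M) = -12 + 6*((-6 + 3*3)*M) = -12 + 6*((-6 + 9)*M) = -12 + 6*(3*M) = -12 + 18*M)
(s(39) - 936)*p(23, -12) = ((-5 - 1*39) - 936)*(-12 + 18*(-12)) = ((-5 - 39) - 936)*(-12 - 216) = (-44 - 936)*(-228) = -980*(-228) = 223440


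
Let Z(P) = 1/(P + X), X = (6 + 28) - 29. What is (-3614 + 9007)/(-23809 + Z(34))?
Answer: -210327/928550 ≈ -0.22651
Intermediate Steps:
X = 5 (X = 34 - 29 = 5)
Z(P) = 1/(5 + P) (Z(P) = 1/(P + 5) = 1/(5 + P))
(-3614 + 9007)/(-23809 + Z(34)) = (-3614 + 9007)/(-23809 + 1/(5 + 34)) = 5393/(-23809 + 1/39) = 5393/(-928550/39) = 5393*(-39/928550) = -210327/928550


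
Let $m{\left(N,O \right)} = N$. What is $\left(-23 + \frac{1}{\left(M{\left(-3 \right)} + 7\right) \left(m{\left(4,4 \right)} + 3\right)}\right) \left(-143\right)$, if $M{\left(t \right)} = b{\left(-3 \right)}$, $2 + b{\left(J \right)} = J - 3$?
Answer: $\frac{23166}{7} \approx 3309.4$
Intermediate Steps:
$b{\left(J \right)} = -5 + J$ ($b{\left(J \right)} = -2 + \left(J - 3\right) = -2 + \left(-3 + J\right) = -5 + J$)
$M{\left(t \right)} = -8$ ($M{\left(t \right)} = -5 - 3 = -8$)
$\left(-23 + \frac{1}{\left(M{\left(-3 \right)} + 7\right) \left(m{\left(4,4 \right)} + 3\right)}\right) \left(-143\right) = \left(-23 + \frac{1}{\left(-8 + 7\right) \left(4 + 3\right)}\right) \left(-143\right) = \left(-23 + \frac{1}{\left(-1\right) 7}\right) \left(-143\right) = \left(-23 + \frac{1}{-7}\right) \left(-143\right) = \left(-23 - \frac{1}{7}\right) \left(-143\right) = \left(- \frac{162}{7}\right) \left(-143\right) = \frac{23166}{7}$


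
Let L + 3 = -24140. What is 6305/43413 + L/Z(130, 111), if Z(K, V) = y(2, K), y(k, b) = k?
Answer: -1048107449/86826 ≈ -12071.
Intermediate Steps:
L = -24143 (L = -3 - 24140 = -24143)
Z(K, V) = 2
6305/43413 + L/Z(130, 111) = 6305/43413 - 24143/2 = -1048107449/86826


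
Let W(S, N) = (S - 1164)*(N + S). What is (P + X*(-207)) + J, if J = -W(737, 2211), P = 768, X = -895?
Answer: 1444829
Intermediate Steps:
W(S, N) = (-1164 + S)*(N + S)
J = 1258796 (J = -(737**2 - 1164*2211 - 1164*737 + 2211*737) = -(543169 - 2573604 - 857868 + 1629507) = -1*(-1258796) = 1258796)
(P + X*(-207)) + J = (768 - 895*(-207)) + 1258796 = (768 + 185265) + 1258796 = 186033 + 1258796 = 1444829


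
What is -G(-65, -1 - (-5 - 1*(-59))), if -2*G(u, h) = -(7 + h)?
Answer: 24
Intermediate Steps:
G(u, h) = 7/2 + h/2 (G(u, h) = -(-1)*(7 + h)/2 = -(-7 - h)/2 = 7/2 + h/2)
-G(-65, -1 - (-5 - 1*(-59))) = -(7/2 + (-1 - (-5 - 1*(-59)))/2) = -(7/2 + (-1 - (-5 + 59))/2) = -(7/2 + (-1 - 1*54)/2) = -(7/2 + (-1 - 54)/2) = -(7/2 + (1/2)*(-55)) = -(7/2 - 55/2) = -1*(-24) = 24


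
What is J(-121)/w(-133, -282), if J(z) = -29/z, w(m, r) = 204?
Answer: 29/24684 ≈ 0.0011749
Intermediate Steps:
J(-121)/w(-133, -282) = -29/(-121)/204 = -29*(-1/121)*(1/204) = (29/121)*(1/204) = 29/24684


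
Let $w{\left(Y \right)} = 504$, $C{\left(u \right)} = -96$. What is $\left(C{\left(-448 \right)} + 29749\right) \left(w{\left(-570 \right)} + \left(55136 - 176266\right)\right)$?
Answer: $-3576922778$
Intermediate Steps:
$\left(C{\left(-448 \right)} + 29749\right) \left(w{\left(-570 \right)} + \left(55136 - 176266\right)\right) = \left(-96 + 29749\right) \left(504 + \left(55136 - 176266\right)\right) = 29653 \left(504 + \left(55136 - 176266\right)\right) = 29653 \left(504 - 121130\right) = 29653 \left(-120626\right) = -3576922778$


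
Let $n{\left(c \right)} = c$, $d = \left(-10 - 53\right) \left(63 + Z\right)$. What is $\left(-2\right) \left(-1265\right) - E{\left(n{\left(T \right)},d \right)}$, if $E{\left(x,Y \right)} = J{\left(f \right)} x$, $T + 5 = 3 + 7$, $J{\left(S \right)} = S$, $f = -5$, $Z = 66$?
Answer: $2555$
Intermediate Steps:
$T = 5$ ($T = -5 + \left(3 + 7\right) = -5 + 10 = 5$)
$d = -8127$ ($d = \left(-10 - 53\right) \left(63 + 66\right) = \left(-63\right) 129 = -8127$)
$E{\left(x,Y \right)} = - 5 x$
$\left(-2\right) \left(-1265\right) - E{\left(n{\left(T \right)},d \right)} = \left(-2\right) \left(-1265\right) - \left(-5\right) 5 = 2530 - -25 = 2530 + 25 = 2555$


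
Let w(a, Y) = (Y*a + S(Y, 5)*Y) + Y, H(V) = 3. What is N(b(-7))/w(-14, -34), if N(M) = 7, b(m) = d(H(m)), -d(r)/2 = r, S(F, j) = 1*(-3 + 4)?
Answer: 7/408 ≈ 0.017157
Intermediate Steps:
S(F, j) = 1 (S(F, j) = 1*1 = 1)
d(r) = -2*r
b(m) = -6 (b(m) = -2*3 = -6)
w(a, Y) = 2*Y + Y*a (w(a, Y) = (Y*a + 1*Y) + Y = (Y*a + Y) + Y = (Y + Y*a) + Y = 2*Y + Y*a)
N(b(-7))/w(-14, -34) = 7/((-34*(2 - 14))) = 7/((-34*(-12))) = 7/408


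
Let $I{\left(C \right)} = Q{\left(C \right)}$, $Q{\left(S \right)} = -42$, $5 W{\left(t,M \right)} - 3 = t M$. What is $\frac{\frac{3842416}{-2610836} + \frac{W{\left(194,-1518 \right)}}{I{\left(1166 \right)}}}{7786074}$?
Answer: $\frac{321631313}{1787652463380} \approx 0.00017992$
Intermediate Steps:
$W{\left(t,M \right)} = \frac{3}{5} + \frac{M t}{5}$ ($W{\left(t,M \right)} = \frac{3}{5} + \frac{t M}{5} = \frac{3}{5} + \frac{M t}{5}$)
$I{\left(C \right)} = -42$
$\frac{\frac{3842416}{-2610836} + \frac{W{\left(194,-1518 \right)}}{I{\left(1166 \right)}}}{7786074} = \frac{\frac{3842416}{-2610836} + \frac{\frac{3}{5} + \frac{1}{5} \left(-1518\right) 194}{-42}}{7786074} = \left(3842416 \left(- \frac{1}{2610836}\right) + \left(\frac{3}{5} - \frac{294492}{5}\right) \left(- \frac{1}{42}\right)\right) \frac{1}{7786074} = \left(- \frac{960604}{652709} - - \frac{98163}{70}\right) \frac{1}{7786074} = \left(- \frac{960604}{652709} + \frac{98163}{70}\right) \frac{1}{7786074} = \frac{64004631287}{45689630} \cdot \frac{1}{7786074} = \frac{321631313}{1787652463380}$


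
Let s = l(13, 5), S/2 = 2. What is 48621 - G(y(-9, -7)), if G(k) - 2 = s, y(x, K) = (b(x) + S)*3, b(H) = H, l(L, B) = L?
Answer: 48606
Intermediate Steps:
S = 4 (S = 2*2 = 4)
s = 13
y(x, K) = 12 + 3*x (y(x, K) = (x + 4)*3 = (4 + x)*3 = 12 + 3*x)
G(k) = 15 (G(k) = 2 + 13 = 15)
48621 - G(y(-9, -7)) = 48621 - 1*15 = 48621 - 15 = 48606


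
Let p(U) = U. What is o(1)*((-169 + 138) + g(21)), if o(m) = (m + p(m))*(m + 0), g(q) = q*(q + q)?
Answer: 1702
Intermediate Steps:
g(q) = 2*q**2 (g(q) = q*(2*q) = 2*q**2)
o(m) = 2*m**2 (o(m) = (m + m)*(m + 0) = (2*m)*m = 2*m**2)
o(1)*((-169 + 138) + g(21)) = (2*1**2)*((-169 + 138) + 2*21**2) = (2*1)*(-31 + 2*441) = 2*(-31 + 882) = 2*851 = 1702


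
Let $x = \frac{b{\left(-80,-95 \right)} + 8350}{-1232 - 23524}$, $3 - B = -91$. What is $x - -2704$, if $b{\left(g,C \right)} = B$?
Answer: $\frac{16732945}{6189} \approx 2703.7$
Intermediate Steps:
$B = 94$ ($B = 3 - -91 = 3 + 91 = 94$)
$b{\left(g,C \right)} = 94$
$x = - \frac{2111}{6189}$ ($x = \frac{94 + 8350}{-1232 - 23524} = \frac{8444}{-24756} = 8444 \left(- \frac{1}{24756}\right) = - \frac{2111}{6189} \approx -0.34109$)
$x - -2704 = - \frac{2111}{6189} - -2704 = - \frac{2111}{6189} + 2704 = \frac{16732945}{6189}$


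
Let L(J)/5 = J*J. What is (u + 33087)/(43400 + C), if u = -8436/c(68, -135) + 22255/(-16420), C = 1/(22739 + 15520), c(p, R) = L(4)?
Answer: 5179644940041/6816108667105 ≈ 0.75991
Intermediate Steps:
L(J) = 5*J² (L(J) = 5*(J*J) = 5*J²)
c(p, R) = 80 (c(p, R) = 5*4² = 5*16 = 80)
C = 1/38259 ≈ 2.6138e-5
u = -438436/4105 (u = -8436/80 + 22255/(-16420) = -8436*1/80 + 22255*(-1/16420) = -2109/20 - 4451/3284 = -438436/4105 ≈ -106.81)
(u + 33087)/(43400 + C) = (-438436/4105 + 33087)/(43400 + 1/38259) = 135383699/(4105*(1660440601/38259)) = (135383699/4105)*(38259/1660440601) = 5179644940041/6816108667105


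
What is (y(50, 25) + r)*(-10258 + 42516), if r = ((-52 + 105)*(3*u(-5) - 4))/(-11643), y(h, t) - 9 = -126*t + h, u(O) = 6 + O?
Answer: -1160915742680/11643 ≈ -9.9709e+7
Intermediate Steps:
y(h, t) = 9 + h - 126*t (y(h, t) = 9 + (-126*t + h) = 9 + (h - 126*t) = 9 + h - 126*t)
r = 53/11643 (r = ((-52 + 105)*(3*(6 - 5) - 4))/(-11643) = (53*(3*1 - 4))*(-1/11643) = (53*(3 - 4))*(-1/11643) = (53*(-1))*(-1/11643) = -53*(-1/11643) = 53/11643 ≈ 0.0045521)
(y(50, 25) + r)*(-10258 + 42516) = ((9 + 50 - 126*25) + 53/11643)*(-10258 + 42516) = ((9 + 50 - 3150) + 53/11643)*32258 = (-3091 + 53/11643)*32258 = -35988460/11643*32258 = -1160915742680/11643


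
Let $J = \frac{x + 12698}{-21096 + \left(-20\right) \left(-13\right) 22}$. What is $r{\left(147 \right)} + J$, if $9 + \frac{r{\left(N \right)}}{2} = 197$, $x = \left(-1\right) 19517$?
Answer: $\frac{5788195}{15376} \approx 376.44$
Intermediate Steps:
$x = -19517$
$r{\left(N \right)} = 376$ ($r{\left(N \right)} = -18 + 2 \cdot 197 = -18 + 394 = 376$)
$J = \frac{6819}{15376}$ ($J = \frac{-19517 + 12698}{-21096 + \left(-20\right) \left(-13\right) 22} = - \frac{6819}{-21096 + 260 \cdot 22} = - \frac{6819}{-21096 + 5720} = - \frac{6819}{-15376} = \left(-6819\right) \left(- \frac{1}{15376}\right) = \frac{6819}{15376} \approx 0.44348$)
$r{\left(147 \right)} + J = 376 + \frac{6819}{15376} = \frac{5788195}{15376}$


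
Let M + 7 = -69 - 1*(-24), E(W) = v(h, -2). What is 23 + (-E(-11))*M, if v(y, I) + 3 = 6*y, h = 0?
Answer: -133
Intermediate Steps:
v(y, I) = -3 + 6*y
E(W) = -3 (E(W) = -3 + 6*0 = -3 + 0 = -3)
M = -52 (M = -7 + (-69 - 1*(-24)) = -7 + (-69 + 24) = -7 - 45 = -52)
23 + (-E(-11))*M = 23 - 1*(-3)*(-52) = 23 + 3*(-52) = 23 - 156 = -133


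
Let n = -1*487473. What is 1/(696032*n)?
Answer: -1/339296807136 ≈ -2.9473e-12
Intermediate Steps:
n = -487473
1/(696032*n) = 1/(696032*(-487473)) = (1/696032)*(-1/487473) = -1/339296807136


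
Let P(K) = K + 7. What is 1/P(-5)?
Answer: ½ ≈ 0.50000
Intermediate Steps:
P(K) = 7 + K
1/P(-5) = 1/(7 - 5) = 1/2 = ½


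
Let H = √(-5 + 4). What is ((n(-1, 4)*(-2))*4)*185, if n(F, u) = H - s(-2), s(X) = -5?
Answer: -7400 - 1480*I ≈ -7400.0 - 1480.0*I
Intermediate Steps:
H = I (H = √(-1) = I ≈ 1.0*I)
n(F, u) = 5 + I (n(F, u) = I - 1*(-5) = I + 5 = 5 + I)
((n(-1, 4)*(-2))*4)*185 = (((5 + I)*(-2))*4)*185 = ((-10 - 2*I)*4)*185 = (-40 - 8*I)*185 = -7400 - 1480*I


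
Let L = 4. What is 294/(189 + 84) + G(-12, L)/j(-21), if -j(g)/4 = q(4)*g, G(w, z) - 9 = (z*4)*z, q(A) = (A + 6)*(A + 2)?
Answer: 71509/65520 ≈ 1.0914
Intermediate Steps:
q(A) = (2 + A)*(6 + A) (q(A) = (6 + A)*(2 + A) = (2 + A)*(6 + A))
G(w, z) = 9 + 4*z**2 (G(w, z) = 9 + (z*4)*z = 9 + (4*z)*z = 9 + 4*z**2)
j(g) = -240*g (j(g) = -4*(12 + 4**2 + 8*4)*g = -4*(12 + 16 + 32)*g = -240*g)
294/(189 + 84) + G(-12, L)/j(-21) = 294/(189 + 84) + (9 + 4*4**2)/((-240*(-21))) = 294/273 + (9 + 4*16)/5040 = 294*(1/273) + (9 + 64)*(1/5040) = 14/13 + 73*(1/5040) = 14/13 + 73/5040 = 71509/65520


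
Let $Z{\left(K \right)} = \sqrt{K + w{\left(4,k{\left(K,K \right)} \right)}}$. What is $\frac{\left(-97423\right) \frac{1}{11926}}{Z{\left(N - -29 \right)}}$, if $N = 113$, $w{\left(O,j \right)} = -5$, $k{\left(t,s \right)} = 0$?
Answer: $- \frac{97423 \sqrt{137}}{1633862} \approx -0.69792$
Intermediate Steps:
$Z{\left(K \right)} = \sqrt{-5 + K}$ ($Z{\left(K \right)} = \sqrt{K - 5} = \sqrt{-5 + K}$)
$\frac{\left(-97423\right) \frac{1}{11926}}{Z{\left(N - -29 \right)}} = \frac{\left(-97423\right) \frac{1}{11926}}{\sqrt{-5 + \left(113 - -29\right)}} = \frac{\left(-97423\right) \frac{1}{11926}}{\sqrt{-5 + \left(113 + 29\right)}} = - \frac{97423}{11926 \sqrt{-5 + 142}} = - \frac{97423}{11926 \sqrt{137}} = - \frac{97423 \frac{\sqrt{137}}{137}}{11926} = - \frac{97423 \sqrt{137}}{1633862}$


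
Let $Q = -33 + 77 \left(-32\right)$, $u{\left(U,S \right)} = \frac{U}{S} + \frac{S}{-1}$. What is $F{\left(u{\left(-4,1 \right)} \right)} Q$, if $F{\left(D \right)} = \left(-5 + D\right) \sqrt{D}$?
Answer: $24970 i \sqrt{5} \approx 55835.0 i$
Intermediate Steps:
$u{\left(U,S \right)} = - S + \frac{U}{S}$ ($u{\left(U,S \right)} = \frac{U}{S} + S \left(-1\right) = \frac{U}{S} - S = - S + \frac{U}{S}$)
$F{\left(D \right)} = \sqrt{D} \left(-5 + D\right)$
$Q = -2497$ ($Q = -33 - 2464 = -2497$)
$F{\left(u{\left(-4,1 \right)} \right)} Q = \sqrt{\left(-1\right) 1 - \frac{4}{1}} \left(-5 - \left(1 + \frac{4}{1}\right)\right) \left(-2497\right) = \sqrt{-1 - 4} \left(-5 - 5\right) \left(-2497\right) = \sqrt{-5} \left(-5 - 5\right) \left(-2497\right) = i \sqrt{5} \left(-10\right) \left(-2497\right) = - 10 i \sqrt{5} \left(-2497\right) = 24970 i \sqrt{5}$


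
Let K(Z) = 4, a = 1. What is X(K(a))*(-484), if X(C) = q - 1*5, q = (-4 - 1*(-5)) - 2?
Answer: 2904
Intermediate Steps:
q = -1 (q = (-4 + 5) - 2 = 1 - 2 = -1)
X(C) = -6 (X(C) = -1 - 1*5 = -1 - 5 = -6)
X(K(a))*(-484) = -6*(-484) = 2904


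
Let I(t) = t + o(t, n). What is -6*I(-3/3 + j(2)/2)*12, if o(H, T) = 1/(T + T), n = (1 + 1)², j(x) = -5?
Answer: 243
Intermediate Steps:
n = 4 (n = 2² = 4)
o(H, T) = 1/(2*T)
I(t) = ⅛ + t (I(t) = t + (½)/4 = t + (½)*(¼) = t + ⅛ = ⅛ + t)
-6*I(-3/3 + j(2)/2)*12 = -6*(⅛ + (-3/3 - 5/2))*12 = -6*(⅛ + (-3*⅓ - 5*½))*12 = -6*(⅛ + (-1 - 5/2))*12 = -6*(⅛ - 7/2)*12 = -6*(-27/8)*12 = (81/4)*12 = 243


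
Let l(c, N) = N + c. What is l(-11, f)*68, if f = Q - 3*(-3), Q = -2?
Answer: -272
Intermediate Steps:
f = 7 (f = -2 - 3*(-3) = -2 + 9 = 7)
l(-11, f)*68 = (7 - 11)*68 = -4*68 = -272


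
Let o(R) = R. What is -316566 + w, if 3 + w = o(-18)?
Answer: -316587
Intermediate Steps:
w = -21 (w = -3 - 18 = -21)
-316566 + w = -316566 - 21 = -316587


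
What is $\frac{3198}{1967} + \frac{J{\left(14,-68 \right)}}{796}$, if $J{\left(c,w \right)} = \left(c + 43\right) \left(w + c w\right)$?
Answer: $- \frac{27953943}{391433} \approx -71.414$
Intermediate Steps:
$J{\left(c,w \right)} = \left(43 + c\right) \left(w + c w\right)$
$\frac{3198}{1967} + \frac{J{\left(14,-68 \right)}}{796} = \frac{3198}{1967} + \frac{\left(-68\right) \left(43 + 14^{2} + 44 \cdot 14\right)}{796} = 3198 \cdot \frac{1}{1967} + - 68 \left(43 + 196 + 616\right) \frac{1}{796} = \frac{3198}{1967} + \left(-68\right) 855 \cdot \frac{1}{796} = \frac{3198}{1967} - \frac{14535}{199} = - \frac{27953943}{391433}$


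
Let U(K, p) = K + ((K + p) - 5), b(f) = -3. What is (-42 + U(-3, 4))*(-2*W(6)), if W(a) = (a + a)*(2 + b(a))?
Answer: -1176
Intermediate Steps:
W(a) = -2*a (W(a) = (a + a)*(2 - 3) = (2*a)*(-1) = -2*a)
U(K, p) = -5 + p + 2*K (U(K, p) = K + (-5 + K + p) = -5 + p + 2*K)
(-42 + U(-3, 4))*(-2*W(6)) = (-42 + (-5 + 4 + 2*(-3)))*(-(-4)*6) = (-42 + (-5 + 4 - 6))*(-2*(-12)) = (-42 - 7)*24 = -49*24 = -1176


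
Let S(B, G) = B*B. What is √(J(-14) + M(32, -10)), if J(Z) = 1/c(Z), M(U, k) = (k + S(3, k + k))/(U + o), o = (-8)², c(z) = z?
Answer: I*√2310/168 ≈ 0.28609*I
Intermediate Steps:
o = 64
S(B, G) = B²
M(U, k) = (9 + k)/(64 + U) (M(U, k) = (k + 3²)/(U + 64) = (k + 9)/(64 + U) = (9 + k)/(64 + U))
J(Z) = 1/Z
√(J(-14) + M(32, -10)) = √(1/(-14) + (9 - 10)/(64 + 32)) = √(-1/14 - 1/96) = √(-55/672) = I*√2310/168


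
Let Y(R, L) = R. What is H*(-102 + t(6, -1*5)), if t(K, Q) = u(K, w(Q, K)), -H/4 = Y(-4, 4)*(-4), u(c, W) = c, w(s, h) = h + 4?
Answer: 6144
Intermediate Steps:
w(s, h) = 4 + h
H = -64 (H = -(-16)*(-4) = -4*16 = -64)
t(K, Q) = K
H*(-102 + t(6, -1*5)) = -64*(-102 + 6) = -64*(-96) = 6144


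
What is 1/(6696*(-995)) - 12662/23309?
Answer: -6489296273/11945898360 ≈ -0.54322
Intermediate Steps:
1/(6696*(-995)) - 12662/23309 = (1/6696)*(-1/995) - 12662*1/23309 = -1/6662520 - 974/1793 = -6489296273/11945898360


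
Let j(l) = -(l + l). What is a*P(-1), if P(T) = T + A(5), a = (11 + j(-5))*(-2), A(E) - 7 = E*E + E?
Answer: -1512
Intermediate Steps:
j(l) = -2*l
A(E) = 7 + E + E² (A(E) = 7 + (E*E + E) = 7 + (E² + E) = 7 + (E + E²) = 7 + E + E²)
a = -42 (a = (11 - 2*(-5))*(-2) = (11 + 10)*(-2) = 21*(-2) = -42)
P(T) = 37 + T (P(T) = T + (7 + 5 + 5²) = T + (7 + 5 + 25) = T + 37 = 37 + T)
a*P(-1) = -42*(37 - 1) = -42*36 = -1512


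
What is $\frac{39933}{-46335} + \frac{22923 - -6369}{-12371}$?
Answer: $- \frac{617085321}{191070095} \approx -3.2296$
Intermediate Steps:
$\frac{39933}{-46335} + \frac{22923 - -6369}{-12371} = 39933 \left(- \frac{1}{46335}\right) + \left(22923 + 6369\right) \left(- \frac{1}{12371}\right) = - \frac{13311}{15445} + 29292 \left(- \frac{1}{12371}\right) = - \frac{13311}{15445} - \frac{29292}{12371} = - \frac{617085321}{191070095}$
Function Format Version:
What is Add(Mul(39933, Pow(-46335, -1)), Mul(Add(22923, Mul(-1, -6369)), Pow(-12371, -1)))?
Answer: Rational(-617085321, 191070095) ≈ -3.2296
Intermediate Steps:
Add(Mul(39933, Pow(-46335, -1)), Mul(Add(22923, Mul(-1, -6369)), Pow(-12371, -1))) = Add(Mul(39933, Rational(-1, 46335)), Mul(Add(22923, 6369), Rational(-1, 12371))) = Add(Rational(-13311, 15445), Mul(29292, Rational(-1, 12371))) = Add(Rational(-13311, 15445), Rational(-29292, 12371)) = Rational(-617085321, 191070095)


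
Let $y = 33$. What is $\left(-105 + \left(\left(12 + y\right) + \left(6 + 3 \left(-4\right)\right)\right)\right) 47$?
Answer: $-3102$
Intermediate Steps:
$\left(-105 + \left(\left(12 + y\right) + \left(6 + 3 \left(-4\right)\right)\right)\right) 47 = \left(-105 + \left(\left(12 + 33\right) + \left(6 + 3 \left(-4\right)\right)\right)\right) 47 = \left(-105 + \left(45 + \left(6 - 12\right)\right)\right) 47 = \left(-105 + \left(45 - 6\right)\right) 47 = \left(-105 + 39\right) 47 = \left(-66\right) 47 = -3102$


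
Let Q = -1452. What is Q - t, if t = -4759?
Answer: 3307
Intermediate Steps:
Q - t = -1452 - 1*(-4759) = -1452 + 4759 = 3307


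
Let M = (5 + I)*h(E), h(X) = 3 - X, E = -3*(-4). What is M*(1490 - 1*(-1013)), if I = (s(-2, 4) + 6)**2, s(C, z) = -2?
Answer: -473067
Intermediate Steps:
E = 12
I = 16 (I = (-2 + 6)**2 = 4**2 = 16)
M = -189 (M = (5 + 16)*(3 - 1*12) = 21*(3 - 12) = 21*(-9) = -189)
M*(1490 - 1*(-1013)) = -189*(1490 - 1*(-1013)) = -189*(1490 + 1013) = -189*2503 = -473067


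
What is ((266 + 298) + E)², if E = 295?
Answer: 737881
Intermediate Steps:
((266 + 298) + E)² = ((266 + 298) + 295)² = (564 + 295)² = 859² = 737881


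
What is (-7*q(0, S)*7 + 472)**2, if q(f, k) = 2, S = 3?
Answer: 139876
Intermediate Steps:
(-7*q(0, S)*7 + 472)**2 = (-7*2*7 + 472)**2 = (-14*7 + 472)**2 = (-98 + 472)**2 = 374**2 = 139876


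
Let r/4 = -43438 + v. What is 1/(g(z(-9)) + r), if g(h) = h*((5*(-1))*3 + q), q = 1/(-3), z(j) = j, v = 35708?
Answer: -1/30782 ≈ -3.2487e-5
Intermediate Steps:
q = -⅓ ≈ -0.33333
r = -30920 (r = 4*(-43438 + 35708) = 4*(-7730) = -30920)
g(h) = -46*h/3 (g(h) = h*((5*(-1))*3 - ⅓) = h*(-5*3 - ⅓) = h*(-15 - ⅓) = h*(-46/3) = -46*h/3)
1/(g(z(-9)) + r) = 1/(-46/3*(-9) - 30920) = 1/(138 - 30920) = 1/(-30782) = -1/30782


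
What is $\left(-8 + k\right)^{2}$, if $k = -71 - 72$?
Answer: $22801$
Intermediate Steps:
$k = -143$ ($k = -71 - 72 = -143$)
$\left(-8 + k\right)^{2} = \left(-8 - 143\right)^{2} = \left(-151\right)^{2} = 22801$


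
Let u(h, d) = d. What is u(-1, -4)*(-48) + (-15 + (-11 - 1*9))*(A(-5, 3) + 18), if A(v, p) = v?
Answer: -263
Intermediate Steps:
u(-1, -4)*(-48) + (-15 + (-11 - 1*9))*(A(-5, 3) + 18) = -4*(-48) + (-15 + (-11 - 1*9))*(-5 + 18) = 192 + (-15 + (-11 - 9))*13 = 192 + (-15 - 20)*13 = 192 - 35*13 = 192 - 455 = -263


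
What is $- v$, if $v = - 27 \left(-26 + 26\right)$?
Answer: $0$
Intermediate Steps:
$v = 0$ ($v = \left(-27\right) 0 = 0$)
$- v = \left(-1\right) 0 = 0$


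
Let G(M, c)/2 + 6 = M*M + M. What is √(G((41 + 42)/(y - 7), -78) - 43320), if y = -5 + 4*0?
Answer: I*√6228022/12 ≈ 207.97*I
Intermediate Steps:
y = -5 (y = -5 + 0 = -5)
G(M, c) = -12 + 2*M + 2*M² (G(M, c) = -12 + 2*(M*M + M) = -12 + 2*(M² + M) = -12 + 2*(M + M²) = -12 + (2*M + 2*M²) = -12 + 2*M + 2*M²)
√(G((41 + 42)/(y - 7), -78) - 43320) = √((-12 + 2*((41 + 42)/(-5 - 7)) + 2*((41 + 42)/(-5 - 7))²) - 43320) = √((-12 + 2*(83/(-12)) + 2*(83/(-12))²) - 43320) = √((-12 + 2*(83*(-1/12)) + 2*(83*(-1/12))²) - 43320) = √((-12 + 2*(-83/12) + 2*(-83/12)²) - 43320) = √((-12 - 83/6 + 2*(6889/144)) - 43320) = √((-12 - 83/6 + 6889/72) - 43320) = √(5029/72 - 43320) = √(-3114011/72) = I*√6228022/12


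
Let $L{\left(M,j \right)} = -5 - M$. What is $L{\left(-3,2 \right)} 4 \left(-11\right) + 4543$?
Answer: $4631$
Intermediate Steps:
$L{\left(-3,2 \right)} 4 \left(-11\right) + 4543 = \left(-5 - -3\right) 4 \left(-11\right) + 4543 = \left(-5 + 3\right) 4 \left(-11\right) + 4543 = \left(-2\right) 4 \left(-11\right) + 4543 = \left(-8\right) \left(-11\right) + 4543 = 88 + 4543 = 4631$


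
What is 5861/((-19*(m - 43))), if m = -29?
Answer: 5861/1368 ≈ 4.2844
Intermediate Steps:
5861/((-19*(m - 43))) = 5861/((-19*(-29 - 43))) = 5861/((-19*(-72))) = 5861/1368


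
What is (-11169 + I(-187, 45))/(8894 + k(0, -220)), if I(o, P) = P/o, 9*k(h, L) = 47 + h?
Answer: -18797832/14977391 ≈ -1.2551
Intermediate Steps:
k(h, L) = 47/9 + h/9 (k(h, L) = (47 + h)/9 = 47/9 + h/9)
(-11169 + I(-187, 45))/(8894 + k(0, -220)) = (-11169 + 45/(-187))/(8894 + (47/9 + (⅑)*0)) = (-11169 + 45*(-1/187))/(8894 + (47/9 + 0)) = (-11169 - 45/187)/(8894 + 47/9) = -2088648/(187*80093/9) = -2088648/187*9/80093 = -18797832/14977391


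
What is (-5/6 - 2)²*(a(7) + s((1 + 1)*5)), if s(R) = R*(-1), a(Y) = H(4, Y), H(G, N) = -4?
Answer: -2023/18 ≈ -112.39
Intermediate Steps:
a(Y) = -4
s(R) = -R
(-5/6 - 2)²*(a(7) + s((1 + 1)*5)) = (-5/6 - 2)²*(-4 - (1 + 1)*5) = (-5*⅙ - 2)²*(-4 - 2*5) = (-⅚ - 2)²*(-4 - 1*10) = (-17/6)²*(-4 - 10) = (289/36)*(-14) = -2023/18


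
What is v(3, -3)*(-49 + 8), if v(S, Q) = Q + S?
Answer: 0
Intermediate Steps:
v(3, -3)*(-49 + 8) = (-3 + 3)*(-49 + 8) = 0*(-41) = 0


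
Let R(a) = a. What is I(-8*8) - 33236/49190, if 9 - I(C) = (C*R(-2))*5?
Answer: -15536063/24595 ≈ -631.68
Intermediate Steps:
I(C) = 9 + 10*C (I(C) = 9 - C*(-2)*5 = 9 - (-2*C)*5 = 9 - (-10)*C = 9 + 10*C)
I(-8*8) - 33236/49190 = (9 + 10*(-8*8)) - 33236/49190 = (9 + 10*(-64)) - 33236/49190 = (9 - 640) - 1*16618/24595 = -631 - 16618/24595 = -15536063/24595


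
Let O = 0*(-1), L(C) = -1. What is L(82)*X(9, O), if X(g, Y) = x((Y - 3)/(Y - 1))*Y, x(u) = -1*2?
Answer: 0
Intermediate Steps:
O = 0
x(u) = -2
X(g, Y) = -2*Y
L(82)*X(9, O) = -(-2)*0 = -1*0 = 0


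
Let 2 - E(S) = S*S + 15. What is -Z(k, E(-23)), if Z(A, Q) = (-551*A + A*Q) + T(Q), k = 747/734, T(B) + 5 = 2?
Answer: 818673/734 ≈ 1115.4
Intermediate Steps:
T(B) = -3 (T(B) = -5 + 2 = -3)
E(S) = -13 - S**2 (E(S) = 2 - (S*S + 15) = 2 - (S**2 + 15) = 2 - (15 + S**2) = 2 + (-15 - S**2) = -13 - S**2)
k = 747/734 (k = 747*(1/734) = 747/734 ≈ 1.0177)
Z(A, Q) = -3 - 551*A + A*Q (Z(A, Q) = (-551*A + A*Q) - 3 = -3 - 551*A + A*Q)
-Z(k, E(-23)) = -(-3 - 551*747/734 + 747*(-13 - 1*(-23)**2)/734) = -(-3 - 411597/734 + 747*(-13 - 1*529)/734) = -(-3 - 411597/734 + 747*(-13 - 529)/734) = -(-3 - 411597/734 + (747/734)*(-542)) = -(-3 - 411597/734 - 202437/367) = -1*(-818673/734) = 818673/734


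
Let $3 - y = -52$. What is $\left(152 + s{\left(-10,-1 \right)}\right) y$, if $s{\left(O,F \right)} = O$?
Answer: $7810$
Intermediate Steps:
$y = 55$ ($y = 3 - -52 = 3 + 52 = 55$)
$\left(152 + s{\left(-10,-1 \right)}\right) y = \left(152 - 10\right) 55 = 142 \cdot 55 = 7810$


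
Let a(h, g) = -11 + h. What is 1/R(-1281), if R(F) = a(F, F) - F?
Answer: -1/11 ≈ -0.090909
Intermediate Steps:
R(F) = -11 (R(F) = (-11 + F) - F = -11)
1/R(-1281) = 1/(-11) = -1/11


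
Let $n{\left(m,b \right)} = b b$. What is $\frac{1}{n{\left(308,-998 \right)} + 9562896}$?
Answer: $\frac{1}{10558900} \approx 9.4707 \cdot 10^{-8}$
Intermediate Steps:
$n{\left(m,b \right)} = b^{2}$
$\frac{1}{n{\left(308,-998 \right)} + 9562896} = \frac{1}{\left(-998\right)^{2} + 9562896} = \frac{1}{996004 + 9562896} = \frac{1}{10558900}$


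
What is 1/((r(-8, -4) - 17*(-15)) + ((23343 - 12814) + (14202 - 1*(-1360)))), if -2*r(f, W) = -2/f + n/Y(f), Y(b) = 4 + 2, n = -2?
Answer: 24/632305 ≈ 3.7956e-5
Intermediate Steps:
Y(b) = 6
r(f, W) = ⅙ + 1/f (r(f, W) = -(-2/f - 2/6)/2 = -(-2/f - 2*⅙)/2 = -(-2/f - ⅓)/2 = -(-⅓ - 2/f)/2 = ⅙ + 1/f)
1/((r(-8, -4) - 17*(-15)) + ((23343 - 12814) + (14202 - 1*(-1360)))) = 1/(((⅙)*(6 - 8)/(-8) - 17*(-15)) + ((23343 - 12814) + (14202 - 1*(-1360)))) = 1/(((⅙)*(-⅛)*(-2) + 255) + (10529 + (14202 + 1360))) = 1/((1/24 + 255) + (10529 + 15562)) = 1/(6121/24 + 26091) = 1/(632305/24) = 24/632305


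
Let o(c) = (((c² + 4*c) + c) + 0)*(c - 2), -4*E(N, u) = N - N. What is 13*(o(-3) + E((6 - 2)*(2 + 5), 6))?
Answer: 390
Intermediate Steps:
E(N, u) = 0 (E(N, u) = -(N - N)/4 = -¼*0 = 0)
o(c) = (-2 + c)*(c² + 5*c) (o(c) = ((c² + 5*c) + 0)*(-2 + c) = (c² + 5*c)*(-2 + c) = (-2 + c)*(c² + 5*c))
13*(o(-3) + E((6 - 2)*(2 + 5), 6)) = 13*(-3*(-10 + (-3)² + 3*(-3)) + 0) = 13*(-3*(-10 + 9 - 9) + 0) = 13*(-3*(-10) + 0) = 13*(30 + 0) = 13*30 = 390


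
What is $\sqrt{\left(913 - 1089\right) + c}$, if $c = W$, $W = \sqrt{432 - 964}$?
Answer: $\sqrt{-176 + 2 i \sqrt{133}} \approx 0.86745 + 13.295 i$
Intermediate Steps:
$W = 2 i \sqrt{133}$ ($W = \sqrt{-532} = 2 i \sqrt{133} \approx 23.065 i$)
$c = 2 i \sqrt{133} \approx 23.065 i$
$\sqrt{\left(913 - 1089\right) + c} = \sqrt{\left(913 - 1089\right) + 2 i \sqrt{133}} = \sqrt{-176 + 2 i \sqrt{133}}$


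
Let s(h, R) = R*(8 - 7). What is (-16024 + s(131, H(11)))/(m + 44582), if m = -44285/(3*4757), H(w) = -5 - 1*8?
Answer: -228864027/636185437 ≈ -0.35974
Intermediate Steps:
H(w) = -13 (H(w) = -5 - 8 = -13)
s(h, R) = R (s(h, R) = R*1 = R)
m = -44285/14271 ≈ -3.1031
(-16024 + s(131, H(11)))/(m + 44582) = (-16024 - 13)/(-44285/14271 + 44582) = -16037/636185437/14271 = -16037*14271/636185437 = -228864027/636185437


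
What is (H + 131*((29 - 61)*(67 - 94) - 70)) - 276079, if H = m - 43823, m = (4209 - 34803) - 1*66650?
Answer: -313132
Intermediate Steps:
m = -97244 (m = -30594 - 66650 = -97244)
H = -141067 (H = -97244 - 43823 = -141067)
(H + 131*((29 - 61)*(67 - 94) - 70)) - 276079 = (-141067 + 131*((29 - 61)*(67 - 94) - 70)) - 276079 = (-141067 + 131*(-32*(-27) - 70)) - 276079 = (-141067 + 131*(864 - 70)) - 276079 = (-141067 + 131*794) - 276079 = (-141067 + 104014) - 276079 = -37053 - 276079 = -313132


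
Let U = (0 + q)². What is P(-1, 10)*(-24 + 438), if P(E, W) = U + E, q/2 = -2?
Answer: 6210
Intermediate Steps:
q = -4 (q = 2*(-2) = -4)
U = 16 (U = (0 - 4)² = (-4)² = 16)
P(E, W) = 16 + E
P(-1, 10)*(-24 + 438) = (16 - 1)*(-24 + 438) = 15*414 = 6210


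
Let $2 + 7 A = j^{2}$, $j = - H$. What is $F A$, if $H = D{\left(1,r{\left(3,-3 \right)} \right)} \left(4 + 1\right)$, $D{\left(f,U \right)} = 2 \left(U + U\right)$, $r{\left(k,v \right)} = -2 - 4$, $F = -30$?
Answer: $- \frac{431940}{7} \approx -61706.0$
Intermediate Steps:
$r{\left(k,v \right)} = -6$ ($r{\left(k,v \right)} = -2 - 4 = -6$)
$D{\left(f,U \right)} = 4 U$ ($D{\left(f,U \right)} = 2 \cdot 2 U = 4 U$)
$H = -120$ ($H = 4 \left(-6\right) \left(4 + 1\right) = \left(-24\right) 5 = -120$)
$j = 120$ ($j = \left(-1\right) \left(-120\right) = 120$)
$A = \frac{14398}{7}$ ($A = - \frac{2}{7} + \frac{120^{2}}{7} = - \frac{2}{7} + \frac{1}{7} \cdot 14400 = - \frac{2}{7} + \frac{14400}{7} = \frac{14398}{7} \approx 2056.9$)
$F A = \left(-30\right) \frac{14398}{7} = - \frac{431940}{7}$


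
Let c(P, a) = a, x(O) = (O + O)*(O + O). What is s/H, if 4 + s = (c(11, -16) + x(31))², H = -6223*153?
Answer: -14653580/952119 ≈ -15.390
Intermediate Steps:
x(O) = 4*O² (x(O) = (2*O)*(2*O) = 4*O²)
H = -952119
s = 14653580 (s = -4 + (-16 + 4*31²)² = -4 + (-16 + 4*961)² = -4 + (-16 + 3844)² = -4 + 3828² = -4 + 14653584 = 14653580)
s/H = 14653580/(-952119) = 14653580*(-1/952119) = -14653580/952119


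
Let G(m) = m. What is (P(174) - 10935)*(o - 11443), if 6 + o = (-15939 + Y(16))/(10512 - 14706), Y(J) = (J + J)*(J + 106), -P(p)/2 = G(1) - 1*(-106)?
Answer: 535208536579/4194 ≈ 1.2761e+8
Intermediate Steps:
P(p) = -214 (P(p) = -2*(1 - 1*(-106)) = -2*(1 + 106) = -2*107 = -214)
Y(J) = 2*J*(106 + J) (Y(J) = (2*J)*(106 + J) = 2*J*(106 + J))
o = -13129/4194 (o = -6 + (-15939 + 2*16*(106 + 16))/(10512 - 14706) = -6 + (-15939 + 2*16*122)/(-4194) = -6 + (-15939 + 3904)*(-1/4194) = -6 - 12035*(-1/4194) = -6 + 12035/4194 = -13129/4194 ≈ -3.1304)
(P(174) - 10935)*(o - 11443) = (-214 - 10935)*(-13129/4194 - 11443) = -11149*(-48005071/4194) = 535208536579/4194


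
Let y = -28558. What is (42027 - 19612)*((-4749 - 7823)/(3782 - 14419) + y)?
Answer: -6808755160710/10637 ≈ -6.4010e+8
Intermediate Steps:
(42027 - 19612)*((-4749 - 7823)/(3782 - 14419) + y) = (42027 - 19612)*((-4749 - 7823)/(3782 - 14419) - 28558) = 22415*(-12572/(-10637) - 28558) = 22415*(-12572*(-1/10637) - 28558) = 22415*(12572/10637 - 28558) = 22415*(-303758874/10637) = -6808755160710/10637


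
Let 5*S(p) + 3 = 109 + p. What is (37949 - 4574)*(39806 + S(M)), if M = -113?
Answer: 1328478525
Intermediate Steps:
S(p) = 106/5 + p/5 (S(p) = -⅗ + (109 + p)/5 = -⅗ + (109/5 + p/5) = 106/5 + p/5)
(37949 - 4574)*(39806 + S(M)) = (37949 - 4574)*(39806 + (106/5 + (⅕)*(-113))) = 33375*(39806 + (106/5 - 113/5)) = 33375*(39806 - 7/5) = 33375*(199023/5) = 1328478525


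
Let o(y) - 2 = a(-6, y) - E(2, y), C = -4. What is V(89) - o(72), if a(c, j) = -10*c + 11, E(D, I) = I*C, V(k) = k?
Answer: -272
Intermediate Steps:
E(D, I) = -4*I (E(D, I) = I*(-4) = -4*I)
a(c, j) = 11 - 10*c
o(y) = 73 + 4*y (o(y) = 2 + ((11 - 10*(-6)) - (-4)*y) = 2 + ((11 + 60) + 4*y) = 2 + (71 + 4*y) = 73 + 4*y)
V(89) - o(72) = 89 - (73 + 4*72) = 89 - (73 + 288) = 89 - 1*361 = 89 - 361 = -272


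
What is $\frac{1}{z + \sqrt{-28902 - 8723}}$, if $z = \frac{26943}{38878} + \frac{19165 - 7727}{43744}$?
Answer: $\frac{3521276211359888}{138808409634993694929} - \frac{18445853636199680 i \sqrt{1505}}{138808409634993694929} \approx 2.5368 \cdot 10^{-5} - 0.0051553 i$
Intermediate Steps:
$z = \frac{57974327}{60738544}$ ($z = 26943 \cdot \frac{1}{38878} + 11438 \cdot \frac{1}{43744} = \frac{3849}{5554} + \frac{5719}{21872} = \frac{57974327}{60738544} \approx 0.95449$)
$\frac{1}{z + \sqrt{-28902 - 8723}} = \frac{1}{\frac{57974327}{60738544} + \sqrt{-28902 - 8723}} = \frac{1}{\frac{57974327}{60738544} + \sqrt{-37625}} = \frac{1}{\frac{57974327}{60738544} + 5 i \sqrt{1505}}$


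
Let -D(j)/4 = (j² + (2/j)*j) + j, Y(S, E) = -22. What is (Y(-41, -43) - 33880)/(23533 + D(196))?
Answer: 33902/130923 ≈ 0.25895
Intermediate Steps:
D(j) = -8 - 4*j - 4*j² (D(j) = -4*((j² + (2/j)*j) + j) = -4*((j² + 2) + j) = -4*((2 + j²) + j) = -4*(2 + j + j²) = -8 - 4*j - 4*j²)
(Y(-41, -43) - 33880)/(23533 + D(196)) = (-22 - 33880)/(23533 + (-8 - 4*196 - 4*196²)) = -33902/(23533 + (-8 - 784 - 4*38416)) = -33902/(23533 + (-8 - 784 - 153664)) = -33902/(23533 - 154456) = -33902/(-130923) = -33902*(-1/130923) = 33902/130923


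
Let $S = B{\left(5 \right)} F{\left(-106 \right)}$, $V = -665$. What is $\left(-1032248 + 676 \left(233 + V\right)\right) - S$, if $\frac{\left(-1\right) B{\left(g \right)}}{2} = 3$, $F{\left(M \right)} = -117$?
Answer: $-1324982$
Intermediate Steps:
$B{\left(g \right)} = -6$ ($B{\left(g \right)} = \left(-2\right) 3 = -6$)
$S = 702$ ($S = \left(-6\right) \left(-117\right) = 702$)
$\left(-1032248 + 676 \left(233 + V\right)\right) - S = \left(-1032248 + 676 \left(233 - 665\right)\right) - 702 = \left(-1032248 + 676 \left(-432\right)\right) - 702 = \left(-1032248 - 292032\right) - 702 = -1324280 - 702 = -1324982$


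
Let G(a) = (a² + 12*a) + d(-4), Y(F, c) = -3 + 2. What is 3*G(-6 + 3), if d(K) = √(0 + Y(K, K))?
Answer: -81 + 3*I ≈ -81.0 + 3.0*I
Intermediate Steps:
Y(F, c) = -1
d(K) = I (d(K) = √(0 - 1) = √(-1) = I)
G(a) = I + a² + 12*a (G(a) = (a² + 12*a) + I = I + a² + 12*a)
3*G(-6 + 3) = 3*(I + (-6 + 3)² + 12*(-6 + 3)) = 3*(I + (-3)² + 12*(-3)) = 3*(I + 9 - 36) = 3*(-27 + I) = -81 + 3*I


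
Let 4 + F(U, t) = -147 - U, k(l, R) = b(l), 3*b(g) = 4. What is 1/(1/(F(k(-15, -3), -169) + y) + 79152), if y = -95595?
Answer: 287242/22735778781 ≈ 1.2634e-5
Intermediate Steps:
b(g) = 4/3 (b(g) = (⅓)*4 = 4/3)
k(l, R) = 4/3
F(U, t) = -151 - U (F(U, t) = -4 + (-147 - U) = -151 - U)
1/(1/(F(k(-15, -3), -169) + y) + 79152) = 1/(1/((-151 - 1*4/3) - 95595) + 79152) = 1/(1/((-151 - 4/3) - 95595) + 79152) = 1/(1/(-457/3 - 95595) + 79152) = 1/(1/(-287242/3) + 79152) = 1/(-3/287242 + 79152) = 1/(22735778781/287242) = 287242/22735778781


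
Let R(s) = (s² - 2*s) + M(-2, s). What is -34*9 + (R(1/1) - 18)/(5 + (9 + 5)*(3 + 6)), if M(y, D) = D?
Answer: -40104/131 ≈ -306.14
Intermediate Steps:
R(s) = s² - s (R(s) = (s² - 2*s) + s = s² - s)
-34*9 + (R(1/1) - 18)/(5 + (9 + 5)*(3 + 6)) = -34*9 + ((-1 + 1/1)/1 - 18)/(5 + (9 + 5)*(3 + 6)) = -306 + (1*(-1 + 1) - 18)/(5 + 14*9) = -306 + (1*0 - 18)/(5 + 126) = -306 + (0 - 18)/131 = -306 - 18*1/131 = -306 - 18/131 = -40104/131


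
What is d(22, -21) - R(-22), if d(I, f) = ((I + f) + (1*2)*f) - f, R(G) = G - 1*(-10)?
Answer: -8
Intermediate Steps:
R(G) = 10 + G (R(G) = G + 10 = 10 + G)
d(I, f) = I + 2*f (d(I, f) = ((I + f) + 2*f) - f = (I + 3*f) - f = I + 2*f)
d(22, -21) - R(-22) = (22 + 2*(-21)) - (10 - 22) = (22 - 42) - 1*(-12) = -20 + 12 = -8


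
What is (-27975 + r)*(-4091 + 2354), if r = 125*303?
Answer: -17196300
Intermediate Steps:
r = 37875
(-27975 + r)*(-4091 + 2354) = (-27975 + 37875)*(-4091 + 2354) = 9900*(-1737) = -17196300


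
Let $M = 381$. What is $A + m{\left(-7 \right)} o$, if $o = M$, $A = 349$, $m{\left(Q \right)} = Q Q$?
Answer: $19018$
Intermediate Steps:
$m{\left(Q \right)} = Q^{2}$
$o = 381$
$A + m{\left(-7 \right)} o = 349 + \left(-7\right)^{2} \cdot 381 = 349 + 49 \cdot 381 = 349 + 18669 = 19018$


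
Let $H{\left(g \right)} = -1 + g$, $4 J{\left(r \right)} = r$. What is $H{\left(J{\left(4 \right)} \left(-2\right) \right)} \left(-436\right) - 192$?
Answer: $1116$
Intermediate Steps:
$J{\left(r \right)} = \frac{r}{4}$
$H{\left(J{\left(4 \right)} \left(-2\right) \right)} \left(-436\right) - 192 = \left(-1 + \frac{1}{4} \cdot 4 \left(-2\right)\right) \left(-436\right) - 192 = \left(-1 + 1 \left(-2\right)\right) \left(-436\right) - 192 = \left(-1 - 2\right) \left(-436\right) - 192 = \left(-3\right) \left(-436\right) - 192 = 1308 - 192 = 1116$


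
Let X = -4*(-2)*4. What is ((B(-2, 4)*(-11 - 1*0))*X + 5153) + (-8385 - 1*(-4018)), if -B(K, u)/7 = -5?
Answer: -11534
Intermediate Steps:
B(K, u) = 35 (B(K, u) = -7*(-5) = 35)
X = 32 (X = 8*4 = 32)
((B(-2, 4)*(-11 - 1*0))*X + 5153) + (-8385 - 1*(-4018)) = ((35*(-11 - 1*0))*32 + 5153) + (-8385 - 1*(-4018)) = ((35*(-11 + 0))*32 + 5153) + (-8385 + 4018) = ((35*(-11))*32 + 5153) - 4367 = (-385*32 + 5153) - 4367 = (-12320 + 5153) - 4367 = -7167 - 4367 = -11534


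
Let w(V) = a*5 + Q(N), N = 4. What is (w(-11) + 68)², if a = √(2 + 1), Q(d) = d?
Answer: 5259 + 720*√3 ≈ 6506.1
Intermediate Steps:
a = √3 ≈ 1.7320
w(V) = 4 + 5*√3 (w(V) = √3*5 + 4 = 5*√3 + 4 = 4 + 5*√3)
(w(-11) + 68)² = ((4 + 5*√3) + 68)² = (72 + 5*√3)²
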